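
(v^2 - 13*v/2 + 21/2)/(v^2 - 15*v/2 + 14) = (v - 3)/(v - 4)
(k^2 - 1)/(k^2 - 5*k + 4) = (k + 1)/(k - 4)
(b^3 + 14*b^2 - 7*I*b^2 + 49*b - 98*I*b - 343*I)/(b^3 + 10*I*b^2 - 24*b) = (b^3 + 7*b^2*(2 - I) + 49*b*(1 - 2*I) - 343*I)/(b*(b^2 + 10*I*b - 24))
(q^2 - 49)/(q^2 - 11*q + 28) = (q + 7)/(q - 4)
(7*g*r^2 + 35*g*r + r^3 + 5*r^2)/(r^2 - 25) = r*(7*g + r)/(r - 5)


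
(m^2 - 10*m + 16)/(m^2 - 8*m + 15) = (m^2 - 10*m + 16)/(m^2 - 8*m + 15)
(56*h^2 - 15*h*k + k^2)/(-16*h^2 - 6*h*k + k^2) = (-7*h + k)/(2*h + k)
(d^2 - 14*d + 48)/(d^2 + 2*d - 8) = (d^2 - 14*d + 48)/(d^2 + 2*d - 8)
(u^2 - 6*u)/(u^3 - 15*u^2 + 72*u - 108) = u/(u^2 - 9*u + 18)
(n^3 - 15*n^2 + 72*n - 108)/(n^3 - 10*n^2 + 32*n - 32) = (n^3 - 15*n^2 + 72*n - 108)/(n^3 - 10*n^2 + 32*n - 32)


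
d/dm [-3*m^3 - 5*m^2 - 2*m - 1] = -9*m^2 - 10*m - 2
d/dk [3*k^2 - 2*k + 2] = 6*k - 2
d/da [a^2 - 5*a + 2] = 2*a - 5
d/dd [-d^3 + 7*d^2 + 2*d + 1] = -3*d^2 + 14*d + 2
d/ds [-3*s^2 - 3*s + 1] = -6*s - 3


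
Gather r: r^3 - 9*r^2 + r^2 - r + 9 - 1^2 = r^3 - 8*r^2 - r + 8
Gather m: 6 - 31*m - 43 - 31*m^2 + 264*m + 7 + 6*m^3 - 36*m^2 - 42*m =6*m^3 - 67*m^2 + 191*m - 30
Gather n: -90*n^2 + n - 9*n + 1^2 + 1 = -90*n^2 - 8*n + 2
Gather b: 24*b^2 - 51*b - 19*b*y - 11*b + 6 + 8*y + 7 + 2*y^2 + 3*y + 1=24*b^2 + b*(-19*y - 62) + 2*y^2 + 11*y + 14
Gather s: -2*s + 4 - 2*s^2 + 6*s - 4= -2*s^2 + 4*s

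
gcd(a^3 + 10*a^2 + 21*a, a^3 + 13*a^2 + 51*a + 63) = a^2 + 10*a + 21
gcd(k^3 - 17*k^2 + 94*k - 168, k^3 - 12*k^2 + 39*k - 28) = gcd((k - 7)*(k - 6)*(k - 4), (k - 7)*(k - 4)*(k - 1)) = k^2 - 11*k + 28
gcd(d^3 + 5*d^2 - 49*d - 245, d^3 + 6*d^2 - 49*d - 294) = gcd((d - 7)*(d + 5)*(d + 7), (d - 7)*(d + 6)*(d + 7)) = d^2 - 49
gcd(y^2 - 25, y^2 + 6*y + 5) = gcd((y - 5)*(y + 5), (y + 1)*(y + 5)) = y + 5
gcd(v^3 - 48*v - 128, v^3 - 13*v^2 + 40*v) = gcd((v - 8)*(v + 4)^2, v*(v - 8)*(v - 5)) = v - 8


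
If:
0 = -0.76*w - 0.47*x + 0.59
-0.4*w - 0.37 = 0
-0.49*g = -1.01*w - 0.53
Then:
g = -0.82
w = -0.92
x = 2.75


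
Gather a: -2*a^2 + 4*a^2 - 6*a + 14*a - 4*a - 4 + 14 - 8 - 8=2*a^2 + 4*a - 6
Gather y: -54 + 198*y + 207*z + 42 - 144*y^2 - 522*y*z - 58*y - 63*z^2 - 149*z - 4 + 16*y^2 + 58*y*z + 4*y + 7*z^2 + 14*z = -128*y^2 + y*(144 - 464*z) - 56*z^2 + 72*z - 16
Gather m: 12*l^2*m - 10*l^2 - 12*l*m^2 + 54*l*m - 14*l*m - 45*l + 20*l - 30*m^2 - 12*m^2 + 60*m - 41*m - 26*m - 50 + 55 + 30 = -10*l^2 - 25*l + m^2*(-12*l - 42) + m*(12*l^2 + 40*l - 7) + 35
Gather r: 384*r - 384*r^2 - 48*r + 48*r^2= -336*r^2 + 336*r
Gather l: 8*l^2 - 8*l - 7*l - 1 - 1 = 8*l^2 - 15*l - 2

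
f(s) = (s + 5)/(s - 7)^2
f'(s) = (s - 7)^(-2) - 2*(s + 5)/(s - 7)^3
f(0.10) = 0.11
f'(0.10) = 0.05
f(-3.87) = 0.01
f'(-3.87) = 0.01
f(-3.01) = 0.02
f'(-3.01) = 0.01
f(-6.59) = -0.01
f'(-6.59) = 0.00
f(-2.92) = 0.02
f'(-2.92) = 0.01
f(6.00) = 11.00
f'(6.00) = 23.00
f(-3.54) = 0.01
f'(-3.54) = 0.01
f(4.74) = 1.91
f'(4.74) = 1.88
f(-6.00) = -0.00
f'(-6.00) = 0.01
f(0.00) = 0.10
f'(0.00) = 0.05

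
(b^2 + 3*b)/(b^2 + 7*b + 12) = b/(b + 4)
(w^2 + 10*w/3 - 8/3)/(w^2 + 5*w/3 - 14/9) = 3*(w + 4)/(3*w + 7)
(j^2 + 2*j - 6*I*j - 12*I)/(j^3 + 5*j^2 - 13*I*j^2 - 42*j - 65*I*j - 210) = (j + 2)/(j^2 + j*(5 - 7*I) - 35*I)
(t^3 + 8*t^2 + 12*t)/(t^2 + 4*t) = (t^2 + 8*t + 12)/(t + 4)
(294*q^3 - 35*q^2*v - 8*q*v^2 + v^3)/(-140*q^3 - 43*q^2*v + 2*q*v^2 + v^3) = (-42*q^2 - q*v + v^2)/(20*q^2 + 9*q*v + v^2)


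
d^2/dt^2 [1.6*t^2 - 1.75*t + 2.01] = 3.20000000000000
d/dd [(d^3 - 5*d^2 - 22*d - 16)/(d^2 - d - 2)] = (d^2 - 4*d + 28)/(d^2 - 4*d + 4)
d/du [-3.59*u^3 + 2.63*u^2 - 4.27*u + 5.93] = -10.77*u^2 + 5.26*u - 4.27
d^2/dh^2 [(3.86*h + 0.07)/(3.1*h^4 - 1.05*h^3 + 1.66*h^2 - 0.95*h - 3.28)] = (445.1352*h^7 - 187.5748*h^6 + 137.87976*h^5 + 35.2483799999999*h^4 + 795.765372*h^3 - 149.408658*h^2 + 123.992748*h - 23.166898)/(29.791*h^12 - 30.2715*h^11 + 58.11105*h^10 - 60.965925*h^9 - 44.89137*h^8 + 22.903935*h^7 - 89.219234*h^6 + 81.563505*h^5 + 57.801666*h^4 - 3.710975*h^3 + 44.696232*h^2 - 30.66144*h - 35.287552)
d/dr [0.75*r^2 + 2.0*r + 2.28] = 1.5*r + 2.0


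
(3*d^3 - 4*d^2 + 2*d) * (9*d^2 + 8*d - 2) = 27*d^5 - 12*d^4 - 20*d^3 + 24*d^2 - 4*d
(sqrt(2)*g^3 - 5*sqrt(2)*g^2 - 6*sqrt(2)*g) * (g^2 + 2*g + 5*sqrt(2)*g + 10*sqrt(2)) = sqrt(2)*g^5 - 3*sqrt(2)*g^4 + 10*g^4 - 30*g^3 - 16*sqrt(2)*g^3 - 160*g^2 - 12*sqrt(2)*g^2 - 120*g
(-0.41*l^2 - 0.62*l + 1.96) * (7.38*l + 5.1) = -3.0258*l^3 - 6.6666*l^2 + 11.3028*l + 9.996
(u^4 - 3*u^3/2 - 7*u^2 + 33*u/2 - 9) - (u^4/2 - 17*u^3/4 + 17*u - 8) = u^4/2 + 11*u^3/4 - 7*u^2 - u/2 - 1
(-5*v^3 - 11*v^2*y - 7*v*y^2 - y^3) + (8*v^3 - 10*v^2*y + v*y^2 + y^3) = 3*v^3 - 21*v^2*y - 6*v*y^2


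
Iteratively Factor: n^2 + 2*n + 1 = (n + 1)*(n + 1)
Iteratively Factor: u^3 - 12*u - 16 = (u + 2)*(u^2 - 2*u - 8) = (u + 2)^2*(u - 4)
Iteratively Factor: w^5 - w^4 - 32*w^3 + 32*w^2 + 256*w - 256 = (w + 4)*(w^4 - 5*w^3 - 12*w^2 + 80*w - 64) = (w - 1)*(w + 4)*(w^3 - 4*w^2 - 16*w + 64) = (w - 4)*(w - 1)*(w + 4)*(w^2 - 16) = (w - 4)*(w - 1)*(w + 4)^2*(w - 4)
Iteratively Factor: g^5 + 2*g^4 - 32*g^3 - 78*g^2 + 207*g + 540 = (g - 3)*(g^4 + 5*g^3 - 17*g^2 - 129*g - 180) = (g - 5)*(g - 3)*(g^3 + 10*g^2 + 33*g + 36) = (g - 5)*(g - 3)*(g + 3)*(g^2 + 7*g + 12) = (g - 5)*(g - 3)*(g + 3)^2*(g + 4)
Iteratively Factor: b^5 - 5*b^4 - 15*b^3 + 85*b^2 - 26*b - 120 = (b + 4)*(b^4 - 9*b^3 + 21*b^2 + b - 30) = (b + 1)*(b + 4)*(b^3 - 10*b^2 + 31*b - 30) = (b - 5)*(b + 1)*(b + 4)*(b^2 - 5*b + 6) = (b - 5)*(b - 2)*(b + 1)*(b + 4)*(b - 3)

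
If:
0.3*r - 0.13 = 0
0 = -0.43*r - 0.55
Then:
No Solution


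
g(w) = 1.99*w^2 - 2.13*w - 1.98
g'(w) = 3.98*w - 2.13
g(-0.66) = 0.29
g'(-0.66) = -4.76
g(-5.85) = 78.58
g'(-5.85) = -25.41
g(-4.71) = 52.20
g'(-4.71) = -20.88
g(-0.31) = -1.13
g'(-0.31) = -3.36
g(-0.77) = 0.84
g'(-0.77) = -5.19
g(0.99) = -2.14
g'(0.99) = 1.81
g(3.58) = 15.90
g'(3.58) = 12.12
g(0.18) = -2.30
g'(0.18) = -1.41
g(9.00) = 140.04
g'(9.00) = 33.69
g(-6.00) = 82.44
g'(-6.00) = -26.01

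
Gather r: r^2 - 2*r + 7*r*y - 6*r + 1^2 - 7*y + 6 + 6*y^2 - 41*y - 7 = r^2 + r*(7*y - 8) + 6*y^2 - 48*y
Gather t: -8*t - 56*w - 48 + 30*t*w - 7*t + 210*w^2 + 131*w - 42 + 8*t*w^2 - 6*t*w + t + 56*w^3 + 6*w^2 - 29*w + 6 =t*(8*w^2 + 24*w - 14) + 56*w^3 + 216*w^2 + 46*w - 84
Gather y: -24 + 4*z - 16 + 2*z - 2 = 6*z - 42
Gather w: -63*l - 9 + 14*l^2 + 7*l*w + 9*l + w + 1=14*l^2 - 54*l + w*(7*l + 1) - 8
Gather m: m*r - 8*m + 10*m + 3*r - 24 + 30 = m*(r + 2) + 3*r + 6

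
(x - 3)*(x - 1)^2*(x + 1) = x^4 - 4*x^3 + 2*x^2 + 4*x - 3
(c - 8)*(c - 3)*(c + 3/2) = c^3 - 19*c^2/2 + 15*c/2 + 36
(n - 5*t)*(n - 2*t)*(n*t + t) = n^3*t - 7*n^2*t^2 + n^2*t + 10*n*t^3 - 7*n*t^2 + 10*t^3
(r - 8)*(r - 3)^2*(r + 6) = r^4 - 8*r^3 - 27*r^2 + 270*r - 432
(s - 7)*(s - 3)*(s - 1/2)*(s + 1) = s^4 - 19*s^3/2 + 31*s^2/2 + 31*s/2 - 21/2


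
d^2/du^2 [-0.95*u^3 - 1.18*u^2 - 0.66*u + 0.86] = -5.7*u - 2.36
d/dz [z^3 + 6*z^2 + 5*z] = 3*z^2 + 12*z + 5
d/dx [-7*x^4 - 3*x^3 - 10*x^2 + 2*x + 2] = -28*x^3 - 9*x^2 - 20*x + 2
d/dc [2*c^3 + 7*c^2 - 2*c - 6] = 6*c^2 + 14*c - 2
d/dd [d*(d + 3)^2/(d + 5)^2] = (d + 3)*(-2*d*(d + 3) + 3*(d + 1)*(d + 5))/(d + 5)^3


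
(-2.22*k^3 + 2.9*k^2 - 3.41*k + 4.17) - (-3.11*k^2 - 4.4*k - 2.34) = -2.22*k^3 + 6.01*k^2 + 0.99*k + 6.51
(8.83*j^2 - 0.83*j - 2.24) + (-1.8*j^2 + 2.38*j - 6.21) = 7.03*j^2 + 1.55*j - 8.45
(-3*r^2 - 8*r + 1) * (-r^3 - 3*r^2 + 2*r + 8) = 3*r^5 + 17*r^4 + 17*r^3 - 43*r^2 - 62*r + 8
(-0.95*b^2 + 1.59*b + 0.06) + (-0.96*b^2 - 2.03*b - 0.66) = -1.91*b^2 - 0.44*b - 0.6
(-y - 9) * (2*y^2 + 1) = -2*y^3 - 18*y^2 - y - 9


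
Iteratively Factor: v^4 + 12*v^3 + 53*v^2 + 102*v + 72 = (v + 2)*(v^3 + 10*v^2 + 33*v + 36) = (v + 2)*(v + 3)*(v^2 + 7*v + 12) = (v + 2)*(v + 3)^2*(v + 4)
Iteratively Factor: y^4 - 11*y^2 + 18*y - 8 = (y - 1)*(y^3 + y^2 - 10*y + 8) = (y - 1)^2*(y^2 + 2*y - 8) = (y - 2)*(y - 1)^2*(y + 4)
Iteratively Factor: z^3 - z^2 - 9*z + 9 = (z + 3)*(z^2 - 4*z + 3) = (z - 1)*(z + 3)*(z - 3)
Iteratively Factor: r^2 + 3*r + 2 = (r + 2)*(r + 1)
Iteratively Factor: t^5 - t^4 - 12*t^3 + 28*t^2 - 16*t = (t)*(t^4 - t^3 - 12*t^2 + 28*t - 16) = t*(t + 4)*(t^3 - 5*t^2 + 8*t - 4) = t*(t - 1)*(t + 4)*(t^2 - 4*t + 4) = t*(t - 2)*(t - 1)*(t + 4)*(t - 2)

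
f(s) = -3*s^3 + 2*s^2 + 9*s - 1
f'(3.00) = -60.00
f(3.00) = -37.00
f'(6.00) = -291.00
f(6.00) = -523.00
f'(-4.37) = -180.35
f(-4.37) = 248.22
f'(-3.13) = -91.69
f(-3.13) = 82.42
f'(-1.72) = -24.51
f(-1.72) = 4.70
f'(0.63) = 7.95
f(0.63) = 4.71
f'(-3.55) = -118.62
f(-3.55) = 126.47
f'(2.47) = -36.03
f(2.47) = -11.78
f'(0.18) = 9.43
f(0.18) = 0.67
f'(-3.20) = -95.96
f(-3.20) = 88.98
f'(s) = -9*s^2 + 4*s + 9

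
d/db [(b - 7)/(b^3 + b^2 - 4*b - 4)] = (b^3 + b^2 - 4*b - (b - 7)*(3*b^2 + 2*b - 4) - 4)/(b^3 + b^2 - 4*b - 4)^2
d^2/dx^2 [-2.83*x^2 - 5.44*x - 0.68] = -5.66000000000000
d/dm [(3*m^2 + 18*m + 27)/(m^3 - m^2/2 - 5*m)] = 12*(-m^4 - 12*m^3 - 29*m^2 + 9*m + 45)/(m^2*(4*m^4 - 4*m^3 - 39*m^2 + 20*m + 100))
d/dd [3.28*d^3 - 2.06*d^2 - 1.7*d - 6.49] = 9.84*d^2 - 4.12*d - 1.7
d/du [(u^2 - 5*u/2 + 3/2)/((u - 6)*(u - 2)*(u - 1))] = u*(3 - u)/(u^4 - 16*u^3 + 88*u^2 - 192*u + 144)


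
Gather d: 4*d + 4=4*d + 4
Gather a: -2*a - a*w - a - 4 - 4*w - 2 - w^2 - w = a*(-w - 3) - w^2 - 5*w - 6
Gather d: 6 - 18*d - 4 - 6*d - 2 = -24*d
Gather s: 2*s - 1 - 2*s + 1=0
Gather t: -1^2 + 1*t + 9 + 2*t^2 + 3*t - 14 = 2*t^2 + 4*t - 6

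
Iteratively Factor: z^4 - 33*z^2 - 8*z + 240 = (z - 3)*(z^3 + 3*z^2 - 24*z - 80) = (z - 5)*(z - 3)*(z^2 + 8*z + 16) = (z - 5)*(z - 3)*(z + 4)*(z + 4)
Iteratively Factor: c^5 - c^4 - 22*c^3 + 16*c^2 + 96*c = (c - 4)*(c^4 + 3*c^3 - 10*c^2 - 24*c) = (c - 4)*(c + 2)*(c^3 + c^2 - 12*c) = (c - 4)*(c - 3)*(c + 2)*(c^2 + 4*c) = c*(c - 4)*(c - 3)*(c + 2)*(c + 4)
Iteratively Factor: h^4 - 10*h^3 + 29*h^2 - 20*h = (h)*(h^3 - 10*h^2 + 29*h - 20) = h*(h - 5)*(h^2 - 5*h + 4) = h*(h - 5)*(h - 1)*(h - 4)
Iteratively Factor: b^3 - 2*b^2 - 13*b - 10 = (b + 2)*(b^2 - 4*b - 5) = (b - 5)*(b + 2)*(b + 1)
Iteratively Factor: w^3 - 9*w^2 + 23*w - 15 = (w - 5)*(w^2 - 4*w + 3) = (w - 5)*(w - 3)*(w - 1)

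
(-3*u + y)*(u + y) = -3*u^2 - 2*u*y + y^2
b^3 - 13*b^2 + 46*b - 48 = (b - 8)*(b - 3)*(b - 2)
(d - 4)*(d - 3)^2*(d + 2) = d^4 - 8*d^3 + 13*d^2 + 30*d - 72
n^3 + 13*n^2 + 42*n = n*(n + 6)*(n + 7)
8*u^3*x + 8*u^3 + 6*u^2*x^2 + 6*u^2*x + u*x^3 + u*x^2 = (2*u + x)*(4*u + x)*(u*x + u)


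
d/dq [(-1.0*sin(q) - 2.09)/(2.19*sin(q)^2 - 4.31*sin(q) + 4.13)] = (2.19*sin(q)^2 + 9.1542*sin(q) - 13.1379)*cos(q)/(4.7961*sin(q)^4 - 18.8778*sin(q)^3 + 36.6655*sin(q)^2 - 35.6006*sin(q) + 17.0569)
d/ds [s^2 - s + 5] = 2*s - 1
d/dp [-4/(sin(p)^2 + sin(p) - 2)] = 4*(2*sin(p) + 1)*cos(p)/(sin(p)^2 + sin(p) - 2)^2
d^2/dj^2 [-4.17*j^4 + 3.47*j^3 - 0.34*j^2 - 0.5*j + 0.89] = -50.04*j^2 + 20.82*j - 0.68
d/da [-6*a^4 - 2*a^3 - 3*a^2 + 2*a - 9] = -24*a^3 - 6*a^2 - 6*a + 2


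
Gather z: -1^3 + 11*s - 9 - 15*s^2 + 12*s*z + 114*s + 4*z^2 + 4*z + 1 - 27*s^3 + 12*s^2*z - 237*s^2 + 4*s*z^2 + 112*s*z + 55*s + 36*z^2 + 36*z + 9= -27*s^3 - 252*s^2 + 180*s + z^2*(4*s + 40) + z*(12*s^2 + 124*s + 40)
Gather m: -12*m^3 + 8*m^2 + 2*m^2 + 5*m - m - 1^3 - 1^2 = -12*m^3 + 10*m^2 + 4*m - 2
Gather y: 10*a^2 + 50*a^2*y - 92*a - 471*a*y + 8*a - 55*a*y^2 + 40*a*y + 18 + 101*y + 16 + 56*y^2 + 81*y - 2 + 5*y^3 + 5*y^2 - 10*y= 10*a^2 - 84*a + 5*y^3 + y^2*(61 - 55*a) + y*(50*a^2 - 431*a + 172) + 32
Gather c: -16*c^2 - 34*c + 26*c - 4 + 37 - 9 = -16*c^2 - 8*c + 24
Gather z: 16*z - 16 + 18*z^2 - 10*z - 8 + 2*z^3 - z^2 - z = 2*z^3 + 17*z^2 + 5*z - 24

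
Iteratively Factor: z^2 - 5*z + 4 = (z - 4)*(z - 1)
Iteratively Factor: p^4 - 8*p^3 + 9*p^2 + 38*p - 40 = (p + 2)*(p^3 - 10*p^2 + 29*p - 20) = (p - 1)*(p + 2)*(p^2 - 9*p + 20) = (p - 4)*(p - 1)*(p + 2)*(p - 5)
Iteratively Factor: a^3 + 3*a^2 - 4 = (a + 2)*(a^2 + a - 2) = (a + 2)^2*(a - 1)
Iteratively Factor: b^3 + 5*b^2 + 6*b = (b)*(b^2 + 5*b + 6) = b*(b + 2)*(b + 3)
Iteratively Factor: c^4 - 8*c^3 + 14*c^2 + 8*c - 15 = (c + 1)*(c^3 - 9*c^2 + 23*c - 15) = (c - 1)*(c + 1)*(c^2 - 8*c + 15) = (c - 5)*(c - 1)*(c + 1)*(c - 3)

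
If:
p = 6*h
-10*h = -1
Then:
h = 1/10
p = 3/5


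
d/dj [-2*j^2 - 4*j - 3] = -4*j - 4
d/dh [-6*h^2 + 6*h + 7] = 6 - 12*h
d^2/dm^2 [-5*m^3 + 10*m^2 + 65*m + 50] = 20 - 30*m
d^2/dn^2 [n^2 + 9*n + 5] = 2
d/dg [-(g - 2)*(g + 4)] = -2*g - 2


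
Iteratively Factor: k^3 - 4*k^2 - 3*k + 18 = (k - 3)*(k^2 - k - 6) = (k - 3)*(k + 2)*(k - 3)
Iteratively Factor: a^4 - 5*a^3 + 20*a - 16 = (a - 2)*(a^3 - 3*a^2 - 6*a + 8) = (a - 4)*(a - 2)*(a^2 + a - 2) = (a - 4)*(a - 2)*(a - 1)*(a + 2)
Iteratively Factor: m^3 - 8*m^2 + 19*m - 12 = (m - 3)*(m^2 - 5*m + 4) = (m - 3)*(m - 1)*(m - 4)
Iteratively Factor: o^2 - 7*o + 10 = (o - 2)*(o - 5)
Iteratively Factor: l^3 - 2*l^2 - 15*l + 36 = (l - 3)*(l^2 + l - 12) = (l - 3)^2*(l + 4)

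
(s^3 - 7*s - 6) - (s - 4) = s^3 - 8*s - 2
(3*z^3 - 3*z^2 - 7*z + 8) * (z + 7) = 3*z^4 + 18*z^3 - 28*z^2 - 41*z + 56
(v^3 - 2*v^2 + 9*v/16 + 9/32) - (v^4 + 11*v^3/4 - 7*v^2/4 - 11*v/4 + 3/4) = -v^4 - 7*v^3/4 - v^2/4 + 53*v/16 - 15/32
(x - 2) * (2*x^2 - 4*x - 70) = 2*x^3 - 8*x^2 - 62*x + 140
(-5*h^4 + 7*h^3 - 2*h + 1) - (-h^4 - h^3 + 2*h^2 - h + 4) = -4*h^4 + 8*h^3 - 2*h^2 - h - 3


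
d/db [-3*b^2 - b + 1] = -6*b - 1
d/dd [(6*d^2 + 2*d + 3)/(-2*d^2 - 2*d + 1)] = 8*(-d^2 + 3*d + 1)/(4*d^4 + 8*d^3 - 4*d + 1)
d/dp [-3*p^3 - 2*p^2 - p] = -9*p^2 - 4*p - 1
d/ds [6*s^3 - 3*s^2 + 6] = 6*s*(3*s - 1)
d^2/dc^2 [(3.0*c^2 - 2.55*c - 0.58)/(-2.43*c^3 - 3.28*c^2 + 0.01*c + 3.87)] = (-35.4294*c^6 + 90.3449700000002*c^5 + 162.607824*c^4 - 266.211918*c^3 + 96.635328*c^2 + 226.824204*c - 75.334078)/(14.348907*c^9 + 58.104216*c^8 + 78.251589*c^7 - 33.746561*c^6 - 185.394711*c^5 - 124.339794*c^4 + 109.943216*c^3 + 147.371535*c^2 - 0.449307*c - 57.960603)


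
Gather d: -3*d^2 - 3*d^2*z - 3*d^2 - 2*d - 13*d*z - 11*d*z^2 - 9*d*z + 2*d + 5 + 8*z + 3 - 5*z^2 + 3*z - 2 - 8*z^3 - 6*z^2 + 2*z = d^2*(-3*z - 6) + d*(-11*z^2 - 22*z) - 8*z^3 - 11*z^2 + 13*z + 6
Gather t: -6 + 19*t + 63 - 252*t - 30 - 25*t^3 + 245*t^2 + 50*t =-25*t^3 + 245*t^2 - 183*t + 27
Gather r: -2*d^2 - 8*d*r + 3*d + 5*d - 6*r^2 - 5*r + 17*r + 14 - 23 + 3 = -2*d^2 + 8*d - 6*r^2 + r*(12 - 8*d) - 6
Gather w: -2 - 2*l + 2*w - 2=-2*l + 2*w - 4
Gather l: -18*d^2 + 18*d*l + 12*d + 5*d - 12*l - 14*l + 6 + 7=-18*d^2 + 17*d + l*(18*d - 26) + 13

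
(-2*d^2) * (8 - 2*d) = 4*d^3 - 16*d^2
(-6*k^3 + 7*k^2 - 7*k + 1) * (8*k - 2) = -48*k^4 + 68*k^3 - 70*k^2 + 22*k - 2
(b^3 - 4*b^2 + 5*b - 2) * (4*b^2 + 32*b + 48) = 4*b^5 + 16*b^4 - 60*b^3 - 40*b^2 + 176*b - 96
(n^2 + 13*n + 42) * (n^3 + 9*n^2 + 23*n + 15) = n^5 + 22*n^4 + 182*n^3 + 692*n^2 + 1161*n + 630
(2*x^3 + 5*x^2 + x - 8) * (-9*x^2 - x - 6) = -18*x^5 - 47*x^4 - 26*x^3 + 41*x^2 + 2*x + 48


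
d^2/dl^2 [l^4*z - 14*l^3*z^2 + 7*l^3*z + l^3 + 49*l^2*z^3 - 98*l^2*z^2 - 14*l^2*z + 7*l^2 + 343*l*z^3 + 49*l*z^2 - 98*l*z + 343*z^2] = 12*l^2*z - 84*l*z^2 + 42*l*z + 6*l + 98*z^3 - 196*z^2 - 28*z + 14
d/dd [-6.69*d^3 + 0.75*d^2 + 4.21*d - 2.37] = -20.07*d^2 + 1.5*d + 4.21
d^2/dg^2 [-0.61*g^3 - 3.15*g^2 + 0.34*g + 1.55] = -3.66*g - 6.3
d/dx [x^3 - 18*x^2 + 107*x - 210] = 3*x^2 - 36*x + 107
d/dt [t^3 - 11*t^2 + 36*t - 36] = 3*t^2 - 22*t + 36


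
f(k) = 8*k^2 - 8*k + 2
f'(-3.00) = -56.00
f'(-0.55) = -16.80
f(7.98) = 447.60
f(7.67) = 411.27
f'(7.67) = 114.72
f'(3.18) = 42.88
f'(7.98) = 119.68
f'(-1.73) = -35.68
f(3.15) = 56.18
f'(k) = 16*k - 8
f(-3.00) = 98.00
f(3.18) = 57.46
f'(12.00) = 184.00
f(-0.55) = 8.82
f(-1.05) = 19.22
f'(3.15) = 42.40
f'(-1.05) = -24.80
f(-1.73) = 39.78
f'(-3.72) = -67.52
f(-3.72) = 142.47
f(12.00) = 1058.00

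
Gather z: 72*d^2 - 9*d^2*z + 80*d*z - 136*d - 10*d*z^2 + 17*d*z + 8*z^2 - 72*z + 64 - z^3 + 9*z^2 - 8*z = 72*d^2 - 136*d - z^3 + z^2*(17 - 10*d) + z*(-9*d^2 + 97*d - 80) + 64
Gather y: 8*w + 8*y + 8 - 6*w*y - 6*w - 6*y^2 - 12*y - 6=2*w - 6*y^2 + y*(-6*w - 4) + 2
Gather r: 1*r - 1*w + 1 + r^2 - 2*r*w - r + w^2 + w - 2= r^2 - 2*r*w + w^2 - 1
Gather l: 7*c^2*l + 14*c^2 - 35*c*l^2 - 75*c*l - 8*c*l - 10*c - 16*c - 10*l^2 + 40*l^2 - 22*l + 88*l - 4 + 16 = 14*c^2 - 26*c + l^2*(30 - 35*c) + l*(7*c^2 - 83*c + 66) + 12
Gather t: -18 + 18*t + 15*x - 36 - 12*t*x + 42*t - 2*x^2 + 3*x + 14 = t*(60 - 12*x) - 2*x^2 + 18*x - 40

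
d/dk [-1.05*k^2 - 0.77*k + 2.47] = -2.1*k - 0.77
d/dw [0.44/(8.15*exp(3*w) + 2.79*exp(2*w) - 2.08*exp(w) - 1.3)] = (-10.758*exp(2*w) - 2.4552*exp(w) + 0.9152)*exp(w)/(8.15*exp(3*w) + 2.79*exp(2*w) - 2.08*exp(w) - 1.3)^2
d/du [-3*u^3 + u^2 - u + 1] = -9*u^2 + 2*u - 1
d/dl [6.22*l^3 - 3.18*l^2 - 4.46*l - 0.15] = 18.66*l^2 - 6.36*l - 4.46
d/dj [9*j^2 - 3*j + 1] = 18*j - 3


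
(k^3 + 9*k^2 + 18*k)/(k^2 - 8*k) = (k^2 + 9*k + 18)/(k - 8)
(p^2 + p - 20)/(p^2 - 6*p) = (p^2 + p - 20)/(p*(p - 6))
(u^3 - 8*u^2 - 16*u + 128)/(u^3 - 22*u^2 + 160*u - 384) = (u^2 - 16)/(u^2 - 14*u + 48)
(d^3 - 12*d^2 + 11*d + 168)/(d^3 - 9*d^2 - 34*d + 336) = (d + 3)/(d + 6)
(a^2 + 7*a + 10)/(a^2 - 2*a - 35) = (a + 2)/(a - 7)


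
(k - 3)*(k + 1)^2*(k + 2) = k^4 + k^3 - 7*k^2 - 13*k - 6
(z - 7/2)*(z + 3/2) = z^2 - 2*z - 21/4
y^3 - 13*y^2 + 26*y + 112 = (y - 8)*(y - 7)*(y + 2)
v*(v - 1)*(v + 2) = v^3 + v^2 - 2*v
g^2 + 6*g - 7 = (g - 1)*(g + 7)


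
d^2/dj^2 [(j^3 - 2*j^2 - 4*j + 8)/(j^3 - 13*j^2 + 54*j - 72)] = 2*(11*j^6 - 174*j^5 + 960*j^4 - 1724*j^3 - 2424*j^2 + 11664*j - 10080)/(j^9 - 39*j^8 + 669*j^7 - 6625*j^6 + 41742*j^5 - 173556*j^4 + 476280*j^3 - 832032*j^2 + 839808*j - 373248)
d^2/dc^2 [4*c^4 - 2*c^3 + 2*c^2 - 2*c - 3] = 48*c^2 - 12*c + 4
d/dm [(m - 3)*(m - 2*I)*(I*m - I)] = 3*I*m^2 + m*(4 - 8*I) - 8 + 3*I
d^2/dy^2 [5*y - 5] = 0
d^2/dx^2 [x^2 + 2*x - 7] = 2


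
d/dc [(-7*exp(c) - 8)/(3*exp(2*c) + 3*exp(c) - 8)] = (21*exp(2*c) + 48*exp(c) + 80)*exp(c)/(9*exp(4*c) + 18*exp(3*c) - 39*exp(2*c) - 48*exp(c) + 64)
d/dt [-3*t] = -3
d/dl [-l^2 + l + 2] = 1 - 2*l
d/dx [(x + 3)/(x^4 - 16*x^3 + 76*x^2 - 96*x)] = (x*(x^3 - 16*x^2 + 76*x - 96) - 4*(x + 3)*(x^3 - 12*x^2 + 38*x - 24))/(x^2*(x^3 - 16*x^2 + 76*x - 96)^2)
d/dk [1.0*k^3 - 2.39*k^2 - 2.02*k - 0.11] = 3.0*k^2 - 4.78*k - 2.02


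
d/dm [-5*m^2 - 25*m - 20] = -10*m - 25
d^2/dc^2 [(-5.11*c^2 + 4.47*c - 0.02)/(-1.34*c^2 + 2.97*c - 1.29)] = (-1.4210854715202e-14*c^4 + 24.6208920000001*c^3 - 52.7834040000001*c^2 + 45.883476*c - 16.961028)/(2.406104*c^6 - 15.998796*c^5 + 42.40899*c^4 - 57.001725*c^3 + 40.826565*c^2 - 14.827131*c + 2.146689)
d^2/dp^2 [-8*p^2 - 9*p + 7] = -16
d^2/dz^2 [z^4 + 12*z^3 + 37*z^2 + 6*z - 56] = 12*z^2 + 72*z + 74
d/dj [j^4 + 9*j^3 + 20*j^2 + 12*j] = 4*j^3 + 27*j^2 + 40*j + 12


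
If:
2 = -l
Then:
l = -2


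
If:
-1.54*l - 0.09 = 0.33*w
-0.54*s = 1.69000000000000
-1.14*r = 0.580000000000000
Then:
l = -0.214285714285714*w - 0.0584415584415584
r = -0.51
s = -3.13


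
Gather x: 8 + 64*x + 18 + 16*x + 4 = 80*x + 30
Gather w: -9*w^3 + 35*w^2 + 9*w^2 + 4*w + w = -9*w^3 + 44*w^2 + 5*w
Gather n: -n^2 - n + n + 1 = 1 - n^2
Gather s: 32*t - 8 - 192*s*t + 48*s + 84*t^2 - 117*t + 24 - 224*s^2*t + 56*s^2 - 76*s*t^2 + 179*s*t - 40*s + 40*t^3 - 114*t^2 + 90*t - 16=s^2*(56 - 224*t) + s*(-76*t^2 - 13*t + 8) + 40*t^3 - 30*t^2 + 5*t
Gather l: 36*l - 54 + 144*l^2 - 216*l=144*l^2 - 180*l - 54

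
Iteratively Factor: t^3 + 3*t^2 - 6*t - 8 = (t + 4)*(t^2 - t - 2) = (t - 2)*(t + 4)*(t + 1)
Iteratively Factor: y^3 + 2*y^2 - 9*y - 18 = (y - 3)*(y^2 + 5*y + 6) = (y - 3)*(y + 3)*(y + 2)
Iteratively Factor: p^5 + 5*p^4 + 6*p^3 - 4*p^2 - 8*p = (p + 2)*(p^4 + 3*p^3 - 4*p) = p*(p + 2)*(p^3 + 3*p^2 - 4) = p*(p + 2)^2*(p^2 + p - 2) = p*(p - 1)*(p + 2)^2*(p + 2)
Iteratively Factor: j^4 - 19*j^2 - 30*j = (j - 5)*(j^3 + 5*j^2 + 6*j) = (j - 5)*(j + 2)*(j^2 + 3*j) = j*(j - 5)*(j + 2)*(j + 3)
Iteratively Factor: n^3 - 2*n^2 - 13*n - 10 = (n - 5)*(n^2 + 3*n + 2) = (n - 5)*(n + 1)*(n + 2)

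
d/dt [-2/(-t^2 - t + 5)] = 2*(-2*t - 1)/(t^2 + t - 5)^2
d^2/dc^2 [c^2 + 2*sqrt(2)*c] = 2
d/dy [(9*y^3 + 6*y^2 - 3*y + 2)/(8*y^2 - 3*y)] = 2*(36*y^4 - 27*y^3 + 3*y^2 - 16*y + 3)/(y^2*(64*y^2 - 48*y + 9))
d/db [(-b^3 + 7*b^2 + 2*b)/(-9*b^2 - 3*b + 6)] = (3*b^4 + 2*b^3 - 7*b^2 + 28*b + 4)/(3*(9*b^4 + 6*b^3 - 11*b^2 - 4*b + 4))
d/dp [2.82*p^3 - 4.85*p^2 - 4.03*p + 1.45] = 8.46*p^2 - 9.7*p - 4.03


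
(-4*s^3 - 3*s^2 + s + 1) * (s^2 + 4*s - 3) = -4*s^5 - 19*s^4 + s^3 + 14*s^2 + s - 3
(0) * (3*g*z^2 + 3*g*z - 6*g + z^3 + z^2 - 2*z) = 0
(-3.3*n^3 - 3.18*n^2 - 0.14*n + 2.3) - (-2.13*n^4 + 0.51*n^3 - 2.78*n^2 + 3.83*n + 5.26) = 2.13*n^4 - 3.81*n^3 - 0.4*n^2 - 3.97*n - 2.96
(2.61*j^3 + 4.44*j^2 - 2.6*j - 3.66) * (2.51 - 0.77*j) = -2.0097*j^4 + 3.1323*j^3 + 13.1464*j^2 - 3.7078*j - 9.1866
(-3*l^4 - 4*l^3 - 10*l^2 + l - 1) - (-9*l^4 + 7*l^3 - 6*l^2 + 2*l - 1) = 6*l^4 - 11*l^3 - 4*l^2 - l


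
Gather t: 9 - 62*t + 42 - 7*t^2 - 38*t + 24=-7*t^2 - 100*t + 75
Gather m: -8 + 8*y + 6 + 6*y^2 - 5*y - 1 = 6*y^2 + 3*y - 3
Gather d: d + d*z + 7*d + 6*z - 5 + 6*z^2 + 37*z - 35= d*(z + 8) + 6*z^2 + 43*z - 40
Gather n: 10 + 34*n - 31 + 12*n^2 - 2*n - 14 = 12*n^2 + 32*n - 35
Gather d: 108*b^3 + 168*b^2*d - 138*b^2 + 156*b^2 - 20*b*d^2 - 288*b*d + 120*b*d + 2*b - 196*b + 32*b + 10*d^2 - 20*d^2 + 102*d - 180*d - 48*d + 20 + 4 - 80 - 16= 108*b^3 + 18*b^2 - 162*b + d^2*(-20*b - 10) + d*(168*b^2 - 168*b - 126) - 72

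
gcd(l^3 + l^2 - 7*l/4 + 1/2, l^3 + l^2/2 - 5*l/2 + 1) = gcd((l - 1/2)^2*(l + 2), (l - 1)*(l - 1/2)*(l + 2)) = l^2 + 3*l/2 - 1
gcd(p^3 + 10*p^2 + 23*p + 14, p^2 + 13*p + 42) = p + 7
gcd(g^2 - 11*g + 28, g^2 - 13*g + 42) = g - 7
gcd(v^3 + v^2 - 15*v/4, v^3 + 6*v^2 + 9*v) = v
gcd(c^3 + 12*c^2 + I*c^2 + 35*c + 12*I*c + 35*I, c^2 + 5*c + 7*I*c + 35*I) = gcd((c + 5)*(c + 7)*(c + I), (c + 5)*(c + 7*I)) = c + 5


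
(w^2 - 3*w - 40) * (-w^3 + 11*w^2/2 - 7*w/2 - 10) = -w^5 + 17*w^4/2 + 20*w^3 - 439*w^2/2 + 170*w + 400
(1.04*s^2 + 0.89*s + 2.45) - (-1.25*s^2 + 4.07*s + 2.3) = 2.29*s^2 - 3.18*s + 0.15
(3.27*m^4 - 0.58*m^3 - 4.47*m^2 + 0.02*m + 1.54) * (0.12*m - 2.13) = 0.3924*m^5 - 7.0347*m^4 + 0.699*m^3 + 9.5235*m^2 + 0.1422*m - 3.2802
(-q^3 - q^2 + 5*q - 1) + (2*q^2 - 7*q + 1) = -q^3 + q^2 - 2*q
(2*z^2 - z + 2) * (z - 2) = 2*z^3 - 5*z^2 + 4*z - 4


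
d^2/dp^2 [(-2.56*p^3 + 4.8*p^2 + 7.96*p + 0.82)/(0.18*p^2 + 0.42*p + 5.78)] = (-4.44089209850063e-16*p^4 + 4.21372799999999*p^3 - 67.092048*p^2 - 562.470576*p + 280.656288)/(0.005832*p^6 + 0.040824*p^5 + 0.657072*p^4 + 2.695896*p^3 + 21.099312*p^2 + 42.094584*p + 193.100552)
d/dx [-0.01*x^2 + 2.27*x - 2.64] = 2.27 - 0.02*x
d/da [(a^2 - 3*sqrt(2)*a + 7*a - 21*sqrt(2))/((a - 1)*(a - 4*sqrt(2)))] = (-8*a^2 - sqrt(2)*a^2 + 50*sqrt(2)*a - 192 + 7*sqrt(2))/(a^4 - 8*sqrt(2)*a^3 - 2*a^3 + 16*sqrt(2)*a^2 + 33*a^2 - 64*a - 8*sqrt(2)*a + 32)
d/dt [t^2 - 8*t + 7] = 2*t - 8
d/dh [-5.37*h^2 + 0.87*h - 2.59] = 0.87 - 10.74*h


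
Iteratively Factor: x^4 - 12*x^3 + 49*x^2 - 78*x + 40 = (x - 1)*(x^3 - 11*x^2 + 38*x - 40) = (x - 2)*(x - 1)*(x^2 - 9*x + 20) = (x - 5)*(x - 2)*(x - 1)*(x - 4)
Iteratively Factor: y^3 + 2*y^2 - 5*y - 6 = (y + 1)*(y^2 + y - 6) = (y + 1)*(y + 3)*(y - 2)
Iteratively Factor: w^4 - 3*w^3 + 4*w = (w + 1)*(w^3 - 4*w^2 + 4*w) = (w - 2)*(w + 1)*(w^2 - 2*w) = w*(w - 2)*(w + 1)*(w - 2)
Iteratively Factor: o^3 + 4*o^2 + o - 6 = (o - 1)*(o^2 + 5*o + 6) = (o - 1)*(o + 2)*(o + 3)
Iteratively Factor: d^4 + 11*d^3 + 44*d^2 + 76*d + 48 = (d + 2)*(d^3 + 9*d^2 + 26*d + 24) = (d + 2)*(d + 4)*(d^2 + 5*d + 6) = (d + 2)*(d + 3)*(d + 4)*(d + 2)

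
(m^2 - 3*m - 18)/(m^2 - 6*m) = (m + 3)/m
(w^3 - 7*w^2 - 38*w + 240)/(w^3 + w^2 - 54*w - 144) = (w - 5)/(w + 3)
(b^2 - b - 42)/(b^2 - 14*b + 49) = (b + 6)/(b - 7)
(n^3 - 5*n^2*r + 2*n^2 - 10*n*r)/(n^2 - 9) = n*(n^2 - 5*n*r + 2*n - 10*r)/(n^2 - 9)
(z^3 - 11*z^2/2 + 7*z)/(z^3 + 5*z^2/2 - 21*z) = (z - 2)/(z + 6)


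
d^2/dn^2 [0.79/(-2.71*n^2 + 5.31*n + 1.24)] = (-11.603678*n^2 + 22.736358*n + 0.79*(5.42*n - 5.31)*(10.84*n - 10.62) + 5.309432)/(-2.71*n^2 + 5.31*n + 1.24)^3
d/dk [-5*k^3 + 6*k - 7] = 6 - 15*k^2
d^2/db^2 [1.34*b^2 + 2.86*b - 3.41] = 2.68000000000000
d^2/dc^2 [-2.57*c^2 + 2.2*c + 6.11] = -5.14000000000000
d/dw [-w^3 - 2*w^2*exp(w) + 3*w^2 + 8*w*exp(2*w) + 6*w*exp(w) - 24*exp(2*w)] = -2*w^2*exp(w) - 3*w^2 + 16*w*exp(2*w) + 2*w*exp(w) + 6*w - 40*exp(2*w) + 6*exp(w)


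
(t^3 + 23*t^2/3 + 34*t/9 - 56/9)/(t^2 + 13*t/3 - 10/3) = (3*t^2 + 25*t + 28)/(3*(t + 5))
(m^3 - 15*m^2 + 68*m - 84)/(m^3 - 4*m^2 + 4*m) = (m^2 - 13*m + 42)/(m*(m - 2))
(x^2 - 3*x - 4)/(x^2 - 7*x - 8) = (x - 4)/(x - 8)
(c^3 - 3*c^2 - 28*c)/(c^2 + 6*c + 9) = c*(c^2 - 3*c - 28)/(c^2 + 6*c + 9)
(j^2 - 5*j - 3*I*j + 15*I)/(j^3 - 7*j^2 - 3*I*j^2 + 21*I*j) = (j - 5)/(j*(j - 7))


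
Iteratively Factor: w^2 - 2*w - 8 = (w + 2)*(w - 4)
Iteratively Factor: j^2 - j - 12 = (j + 3)*(j - 4)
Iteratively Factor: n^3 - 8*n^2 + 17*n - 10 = (n - 1)*(n^2 - 7*n + 10) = (n - 2)*(n - 1)*(n - 5)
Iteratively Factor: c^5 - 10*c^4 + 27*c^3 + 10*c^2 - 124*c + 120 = (c - 2)*(c^4 - 8*c^3 + 11*c^2 + 32*c - 60) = (c - 3)*(c - 2)*(c^3 - 5*c^2 - 4*c + 20) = (c - 3)*(c - 2)^2*(c^2 - 3*c - 10) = (c - 5)*(c - 3)*(c - 2)^2*(c + 2)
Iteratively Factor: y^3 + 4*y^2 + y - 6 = (y + 2)*(y^2 + 2*y - 3) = (y + 2)*(y + 3)*(y - 1)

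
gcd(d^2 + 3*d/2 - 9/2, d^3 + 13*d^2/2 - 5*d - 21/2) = d - 3/2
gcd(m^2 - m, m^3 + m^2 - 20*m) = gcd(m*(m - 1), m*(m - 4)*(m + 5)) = m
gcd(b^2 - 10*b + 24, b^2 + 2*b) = 1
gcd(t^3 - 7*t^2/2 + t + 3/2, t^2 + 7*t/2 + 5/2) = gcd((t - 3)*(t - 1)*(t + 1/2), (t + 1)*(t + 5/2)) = 1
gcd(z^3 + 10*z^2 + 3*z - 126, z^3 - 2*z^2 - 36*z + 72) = z + 6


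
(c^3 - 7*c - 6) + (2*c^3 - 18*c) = 3*c^3 - 25*c - 6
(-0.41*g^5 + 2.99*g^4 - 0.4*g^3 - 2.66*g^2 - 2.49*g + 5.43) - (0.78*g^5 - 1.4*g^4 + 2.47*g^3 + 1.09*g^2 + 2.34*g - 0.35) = -1.19*g^5 + 4.39*g^4 - 2.87*g^3 - 3.75*g^2 - 4.83*g + 5.78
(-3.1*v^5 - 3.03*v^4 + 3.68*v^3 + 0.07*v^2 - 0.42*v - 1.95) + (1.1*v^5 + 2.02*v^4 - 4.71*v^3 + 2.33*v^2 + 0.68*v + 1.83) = -2.0*v^5 - 1.01*v^4 - 1.03*v^3 + 2.4*v^2 + 0.26*v - 0.12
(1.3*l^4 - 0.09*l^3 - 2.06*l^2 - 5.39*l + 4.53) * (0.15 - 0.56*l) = -0.728*l^5 + 0.2454*l^4 + 1.1401*l^3 + 2.7094*l^2 - 3.3453*l + 0.6795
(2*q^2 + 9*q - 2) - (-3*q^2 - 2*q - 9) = 5*q^2 + 11*q + 7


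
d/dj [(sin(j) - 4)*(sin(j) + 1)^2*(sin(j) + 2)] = 2*(2*sin(j)^3 - 11*sin(j) - 9)*cos(j)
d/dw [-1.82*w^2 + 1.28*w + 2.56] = 1.28 - 3.64*w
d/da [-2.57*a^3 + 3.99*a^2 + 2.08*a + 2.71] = -7.71*a^2 + 7.98*a + 2.08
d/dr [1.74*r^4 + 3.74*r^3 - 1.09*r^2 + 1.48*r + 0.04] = 6.96*r^3 + 11.22*r^2 - 2.18*r + 1.48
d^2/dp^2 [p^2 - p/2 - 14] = 2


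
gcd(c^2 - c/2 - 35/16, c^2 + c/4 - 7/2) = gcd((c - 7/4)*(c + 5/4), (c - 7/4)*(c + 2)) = c - 7/4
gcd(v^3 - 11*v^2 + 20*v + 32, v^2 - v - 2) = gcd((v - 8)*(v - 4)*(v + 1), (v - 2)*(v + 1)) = v + 1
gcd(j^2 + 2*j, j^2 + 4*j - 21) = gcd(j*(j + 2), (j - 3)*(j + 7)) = 1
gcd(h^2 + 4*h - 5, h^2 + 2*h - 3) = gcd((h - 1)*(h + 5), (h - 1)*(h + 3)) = h - 1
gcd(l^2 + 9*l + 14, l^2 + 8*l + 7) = l + 7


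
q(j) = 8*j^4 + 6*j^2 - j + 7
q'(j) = 32*j^3 + 12*j - 1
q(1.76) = 100.59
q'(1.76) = 194.58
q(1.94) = 140.96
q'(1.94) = 255.92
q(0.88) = 15.56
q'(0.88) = 31.37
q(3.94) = 2024.06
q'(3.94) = 2003.50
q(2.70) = 473.19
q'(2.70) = 661.26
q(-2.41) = 314.13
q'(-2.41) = -477.84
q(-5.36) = 6787.86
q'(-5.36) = -4993.02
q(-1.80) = 112.22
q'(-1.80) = -209.22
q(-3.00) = 712.00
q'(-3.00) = -901.00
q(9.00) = 52972.00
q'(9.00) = 23435.00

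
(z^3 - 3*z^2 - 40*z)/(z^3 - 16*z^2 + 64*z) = (z + 5)/(z - 8)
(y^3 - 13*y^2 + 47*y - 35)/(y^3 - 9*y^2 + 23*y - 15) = (y - 7)/(y - 3)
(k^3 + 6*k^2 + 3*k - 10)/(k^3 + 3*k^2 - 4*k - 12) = (k^2 + 4*k - 5)/(k^2 + k - 6)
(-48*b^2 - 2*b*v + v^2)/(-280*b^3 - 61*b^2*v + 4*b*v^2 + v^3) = (6*b + v)/(35*b^2 + 12*b*v + v^2)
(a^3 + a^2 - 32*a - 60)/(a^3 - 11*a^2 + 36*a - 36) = (a^2 + 7*a + 10)/(a^2 - 5*a + 6)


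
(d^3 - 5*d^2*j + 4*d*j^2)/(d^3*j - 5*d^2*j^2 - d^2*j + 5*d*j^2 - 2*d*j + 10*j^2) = d*(d^2 - 5*d*j + 4*j^2)/(j*(d^3 - 5*d^2*j - d^2 + 5*d*j - 2*d + 10*j))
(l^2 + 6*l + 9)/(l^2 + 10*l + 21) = (l + 3)/(l + 7)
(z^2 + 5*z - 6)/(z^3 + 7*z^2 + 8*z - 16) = (z + 6)/(z^2 + 8*z + 16)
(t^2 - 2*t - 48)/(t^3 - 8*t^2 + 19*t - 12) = (t^2 - 2*t - 48)/(t^3 - 8*t^2 + 19*t - 12)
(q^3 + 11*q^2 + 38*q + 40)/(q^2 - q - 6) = (q^2 + 9*q + 20)/(q - 3)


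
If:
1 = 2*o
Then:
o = 1/2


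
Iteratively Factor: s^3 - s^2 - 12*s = (s)*(s^2 - s - 12) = s*(s + 3)*(s - 4)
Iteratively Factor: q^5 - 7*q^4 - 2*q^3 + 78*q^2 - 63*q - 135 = (q - 5)*(q^4 - 2*q^3 - 12*q^2 + 18*q + 27) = (q - 5)*(q + 3)*(q^3 - 5*q^2 + 3*q + 9) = (q - 5)*(q - 3)*(q + 3)*(q^2 - 2*q - 3) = (q - 5)*(q - 3)*(q + 1)*(q + 3)*(q - 3)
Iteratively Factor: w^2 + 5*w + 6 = (w + 2)*(w + 3)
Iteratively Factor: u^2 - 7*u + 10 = (u - 2)*(u - 5)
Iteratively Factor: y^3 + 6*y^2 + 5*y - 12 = (y + 4)*(y^2 + 2*y - 3) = (y - 1)*(y + 4)*(y + 3)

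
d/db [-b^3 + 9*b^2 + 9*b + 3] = -3*b^2 + 18*b + 9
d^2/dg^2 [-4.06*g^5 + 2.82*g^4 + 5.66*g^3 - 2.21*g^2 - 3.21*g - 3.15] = -81.2*g^3 + 33.84*g^2 + 33.96*g - 4.42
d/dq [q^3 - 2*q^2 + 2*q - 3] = 3*q^2 - 4*q + 2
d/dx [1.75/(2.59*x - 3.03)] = -4.5325/(2.59*x - 3.03)^2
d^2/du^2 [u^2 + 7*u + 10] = 2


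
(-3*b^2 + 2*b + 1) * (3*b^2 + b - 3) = -9*b^4 + 3*b^3 + 14*b^2 - 5*b - 3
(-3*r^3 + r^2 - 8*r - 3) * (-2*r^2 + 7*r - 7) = 6*r^5 - 23*r^4 + 44*r^3 - 57*r^2 + 35*r + 21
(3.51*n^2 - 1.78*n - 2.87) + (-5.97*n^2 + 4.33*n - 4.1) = -2.46*n^2 + 2.55*n - 6.97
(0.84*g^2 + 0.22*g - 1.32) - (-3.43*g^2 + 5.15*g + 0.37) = 4.27*g^2 - 4.93*g - 1.69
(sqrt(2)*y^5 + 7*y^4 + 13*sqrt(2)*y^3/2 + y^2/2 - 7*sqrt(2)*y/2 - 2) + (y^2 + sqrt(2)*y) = sqrt(2)*y^5 + 7*y^4 + 13*sqrt(2)*y^3/2 + 3*y^2/2 - 5*sqrt(2)*y/2 - 2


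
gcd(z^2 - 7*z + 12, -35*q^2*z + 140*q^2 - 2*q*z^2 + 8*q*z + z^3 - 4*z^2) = z - 4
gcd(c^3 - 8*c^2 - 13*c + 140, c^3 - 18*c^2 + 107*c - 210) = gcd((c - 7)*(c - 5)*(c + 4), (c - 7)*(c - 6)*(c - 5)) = c^2 - 12*c + 35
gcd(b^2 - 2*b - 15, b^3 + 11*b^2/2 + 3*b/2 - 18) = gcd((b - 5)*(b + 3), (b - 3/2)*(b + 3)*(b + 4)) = b + 3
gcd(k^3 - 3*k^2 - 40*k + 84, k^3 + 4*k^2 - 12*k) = k^2 + 4*k - 12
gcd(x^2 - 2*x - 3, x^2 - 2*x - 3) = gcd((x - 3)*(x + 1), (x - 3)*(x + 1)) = x^2 - 2*x - 3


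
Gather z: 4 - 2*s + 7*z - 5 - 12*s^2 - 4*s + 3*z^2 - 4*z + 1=-12*s^2 - 6*s + 3*z^2 + 3*z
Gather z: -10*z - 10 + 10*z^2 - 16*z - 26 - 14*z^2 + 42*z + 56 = -4*z^2 + 16*z + 20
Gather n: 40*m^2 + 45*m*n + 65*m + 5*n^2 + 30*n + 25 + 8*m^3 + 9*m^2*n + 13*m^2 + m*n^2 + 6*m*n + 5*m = 8*m^3 + 53*m^2 + 70*m + n^2*(m + 5) + n*(9*m^2 + 51*m + 30) + 25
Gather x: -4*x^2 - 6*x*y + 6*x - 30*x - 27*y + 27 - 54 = -4*x^2 + x*(-6*y - 24) - 27*y - 27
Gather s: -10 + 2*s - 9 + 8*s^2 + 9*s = 8*s^2 + 11*s - 19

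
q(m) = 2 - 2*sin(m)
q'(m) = -2*cos(m)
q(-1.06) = 3.74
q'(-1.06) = -0.98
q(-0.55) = 3.05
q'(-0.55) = -1.71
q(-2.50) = 3.20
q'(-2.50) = 1.60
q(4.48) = 3.95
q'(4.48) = 0.46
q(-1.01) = 3.69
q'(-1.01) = -1.06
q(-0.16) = 2.32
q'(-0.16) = -1.97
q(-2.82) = 2.63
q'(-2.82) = 1.90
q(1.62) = 0.00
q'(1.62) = 0.10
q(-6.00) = 1.44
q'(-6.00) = -1.92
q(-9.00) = 2.82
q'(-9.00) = 1.82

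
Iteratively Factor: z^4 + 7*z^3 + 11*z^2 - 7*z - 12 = (z - 1)*(z^3 + 8*z^2 + 19*z + 12) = (z - 1)*(z + 3)*(z^2 + 5*z + 4) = (z - 1)*(z + 1)*(z + 3)*(z + 4)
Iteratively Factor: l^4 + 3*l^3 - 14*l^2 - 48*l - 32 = (l + 4)*(l^3 - l^2 - 10*l - 8) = (l + 2)*(l + 4)*(l^2 - 3*l - 4) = (l - 4)*(l + 2)*(l + 4)*(l + 1)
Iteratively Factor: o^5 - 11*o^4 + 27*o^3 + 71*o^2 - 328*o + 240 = (o - 5)*(o^4 - 6*o^3 - 3*o^2 + 56*o - 48) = (o - 5)*(o - 4)*(o^3 - 2*o^2 - 11*o + 12) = (o - 5)*(o - 4)^2*(o^2 + 2*o - 3) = (o - 5)*(o - 4)^2*(o - 1)*(o + 3)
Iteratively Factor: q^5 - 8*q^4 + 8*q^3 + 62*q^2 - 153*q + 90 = (q + 3)*(q^4 - 11*q^3 + 41*q^2 - 61*q + 30) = (q - 2)*(q + 3)*(q^3 - 9*q^2 + 23*q - 15) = (q - 3)*(q - 2)*(q + 3)*(q^2 - 6*q + 5) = (q - 3)*(q - 2)*(q - 1)*(q + 3)*(q - 5)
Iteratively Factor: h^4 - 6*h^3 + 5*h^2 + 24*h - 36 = (h - 3)*(h^3 - 3*h^2 - 4*h + 12) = (h - 3)*(h + 2)*(h^2 - 5*h + 6) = (h - 3)^2*(h + 2)*(h - 2)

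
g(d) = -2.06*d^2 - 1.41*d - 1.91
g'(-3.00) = 10.95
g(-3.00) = -16.22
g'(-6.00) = 23.31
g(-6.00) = -67.61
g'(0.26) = -2.48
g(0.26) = -2.42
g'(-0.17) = -0.71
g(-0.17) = -1.73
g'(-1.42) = 4.44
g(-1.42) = -4.06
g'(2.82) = -13.03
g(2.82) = -22.27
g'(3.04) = -13.93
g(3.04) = -25.23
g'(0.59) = -3.84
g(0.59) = -3.46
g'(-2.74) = 9.88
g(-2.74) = -13.51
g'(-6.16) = 23.97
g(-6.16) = -71.39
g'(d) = -4.12*d - 1.41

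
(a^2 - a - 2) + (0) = a^2 - a - 2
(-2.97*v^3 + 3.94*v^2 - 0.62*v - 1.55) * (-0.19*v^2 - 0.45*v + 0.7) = 0.5643*v^5 + 0.5879*v^4 - 3.7342*v^3 + 3.3315*v^2 + 0.2635*v - 1.085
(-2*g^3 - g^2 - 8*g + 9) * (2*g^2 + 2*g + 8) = -4*g^5 - 6*g^4 - 34*g^3 - 6*g^2 - 46*g + 72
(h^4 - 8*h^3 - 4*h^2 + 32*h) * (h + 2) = h^5 - 6*h^4 - 20*h^3 + 24*h^2 + 64*h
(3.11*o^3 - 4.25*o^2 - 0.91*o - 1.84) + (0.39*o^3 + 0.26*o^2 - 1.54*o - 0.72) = 3.5*o^3 - 3.99*o^2 - 2.45*o - 2.56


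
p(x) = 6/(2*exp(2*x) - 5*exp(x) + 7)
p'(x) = 6*(-4*exp(2*x) + 5*exp(x))/(2*exp(2*x) - 5*exp(x) + 7)^2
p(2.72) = 0.02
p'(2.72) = -0.03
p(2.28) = 0.04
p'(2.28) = -0.09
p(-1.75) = 0.97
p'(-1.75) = 0.12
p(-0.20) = 1.41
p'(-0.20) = 0.47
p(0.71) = 1.18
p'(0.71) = -1.47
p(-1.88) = 0.95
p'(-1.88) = 0.10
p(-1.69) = 0.98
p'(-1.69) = 0.12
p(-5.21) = 0.86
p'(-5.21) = 0.00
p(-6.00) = 0.86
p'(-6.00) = 0.00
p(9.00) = 0.00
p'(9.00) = 0.00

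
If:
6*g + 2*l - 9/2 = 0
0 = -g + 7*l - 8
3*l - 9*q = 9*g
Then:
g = 31/88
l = 105/88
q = 1/22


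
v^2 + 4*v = v*(v + 4)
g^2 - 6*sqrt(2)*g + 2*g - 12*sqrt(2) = (g + 2)*(g - 6*sqrt(2))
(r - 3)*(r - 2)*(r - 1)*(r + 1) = r^4 - 5*r^3 + 5*r^2 + 5*r - 6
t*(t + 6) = t^2 + 6*t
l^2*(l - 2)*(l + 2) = l^4 - 4*l^2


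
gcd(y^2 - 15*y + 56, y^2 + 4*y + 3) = 1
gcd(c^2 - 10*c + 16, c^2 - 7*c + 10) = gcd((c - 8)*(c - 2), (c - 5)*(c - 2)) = c - 2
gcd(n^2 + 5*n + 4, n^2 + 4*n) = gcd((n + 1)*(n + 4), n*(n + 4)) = n + 4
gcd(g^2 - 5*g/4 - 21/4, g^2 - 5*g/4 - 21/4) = g^2 - 5*g/4 - 21/4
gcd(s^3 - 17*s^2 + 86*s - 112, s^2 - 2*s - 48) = s - 8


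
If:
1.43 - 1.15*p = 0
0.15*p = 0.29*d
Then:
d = 0.64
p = 1.24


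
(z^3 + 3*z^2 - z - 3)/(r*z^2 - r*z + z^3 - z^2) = (z^2 + 4*z + 3)/(z*(r + z))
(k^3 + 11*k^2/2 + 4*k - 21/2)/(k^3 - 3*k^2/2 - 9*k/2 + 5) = (2*k^2 + 13*k + 21)/(2*k^2 - k - 10)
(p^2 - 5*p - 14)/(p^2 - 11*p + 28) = (p + 2)/(p - 4)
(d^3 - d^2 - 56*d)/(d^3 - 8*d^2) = (d + 7)/d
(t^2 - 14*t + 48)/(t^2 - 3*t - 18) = (t - 8)/(t + 3)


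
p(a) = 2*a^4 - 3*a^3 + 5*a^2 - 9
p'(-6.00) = -2112.00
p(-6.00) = 3411.00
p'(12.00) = 12648.00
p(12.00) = 36999.00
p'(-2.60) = -227.45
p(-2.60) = 168.92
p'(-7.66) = -4200.32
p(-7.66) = 8518.40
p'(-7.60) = -4107.65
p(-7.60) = 8269.16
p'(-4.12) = -753.45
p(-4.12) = 861.94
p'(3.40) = 244.39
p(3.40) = 198.16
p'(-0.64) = -12.18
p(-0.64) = -5.83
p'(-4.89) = -1199.55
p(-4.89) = 1604.93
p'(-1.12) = -33.73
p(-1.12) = 4.63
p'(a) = 8*a^3 - 9*a^2 + 10*a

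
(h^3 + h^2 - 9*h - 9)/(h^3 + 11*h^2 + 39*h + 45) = (h^2 - 2*h - 3)/(h^2 + 8*h + 15)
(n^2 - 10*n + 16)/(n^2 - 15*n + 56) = (n - 2)/(n - 7)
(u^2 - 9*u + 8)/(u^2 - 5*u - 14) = (-u^2 + 9*u - 8)/(-u^2 + 5*u + 14)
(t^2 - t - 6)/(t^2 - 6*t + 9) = (t + 2)/(t - 3)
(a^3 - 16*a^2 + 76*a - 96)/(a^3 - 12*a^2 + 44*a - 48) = (a - 8)/(a - 4)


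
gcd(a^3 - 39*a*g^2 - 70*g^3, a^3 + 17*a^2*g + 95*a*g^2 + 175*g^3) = a + 5*g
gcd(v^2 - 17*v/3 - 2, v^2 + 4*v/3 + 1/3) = v + 1/3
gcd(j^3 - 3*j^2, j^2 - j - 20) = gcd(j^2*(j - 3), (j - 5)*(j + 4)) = 1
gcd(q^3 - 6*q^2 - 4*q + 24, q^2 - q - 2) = q - 2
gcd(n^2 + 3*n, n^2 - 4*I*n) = n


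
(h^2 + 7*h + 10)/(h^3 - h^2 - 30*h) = (h + 2)/(h*(h - 6))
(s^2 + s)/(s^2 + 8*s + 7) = s/(s + 7)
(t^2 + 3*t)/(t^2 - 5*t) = (t + 3)/(t - 5)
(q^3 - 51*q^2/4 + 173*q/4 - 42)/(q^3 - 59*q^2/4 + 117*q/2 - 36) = (4*q^2 - 19*q + 21)/(4*q^2 - 27*q + 18)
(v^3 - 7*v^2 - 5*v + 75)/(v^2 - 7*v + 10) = (v^2 - 2*v - 15)/(v - 2)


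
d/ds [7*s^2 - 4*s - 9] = 14*s - 4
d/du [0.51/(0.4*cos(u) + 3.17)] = 0.204*sin(u)/(0.4*cos(u) + 3.17)^2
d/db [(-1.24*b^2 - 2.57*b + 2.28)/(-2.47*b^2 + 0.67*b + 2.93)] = (-7.1787*b^2 + 3.9968*b - 9.0577)/(6.1009*b^4 - 3.3098*b^3 - 14.0253*b^2 + 3.9262*b + 8.5849)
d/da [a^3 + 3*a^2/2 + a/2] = 3*a^2 + 3*a + 1/2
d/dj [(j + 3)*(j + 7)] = 2*j + 10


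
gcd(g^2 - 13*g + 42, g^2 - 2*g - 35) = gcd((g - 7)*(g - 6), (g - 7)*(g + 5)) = g - 7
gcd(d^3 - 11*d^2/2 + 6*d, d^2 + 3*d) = d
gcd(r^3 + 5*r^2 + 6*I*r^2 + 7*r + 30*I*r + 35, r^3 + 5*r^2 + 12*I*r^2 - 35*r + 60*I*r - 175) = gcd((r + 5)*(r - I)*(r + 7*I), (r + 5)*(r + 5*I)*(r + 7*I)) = r^2 + r*(5 + 7*I) + 35*I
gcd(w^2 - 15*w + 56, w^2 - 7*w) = w - 7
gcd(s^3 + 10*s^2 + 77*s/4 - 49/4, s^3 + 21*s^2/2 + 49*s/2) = s^2 + 21*s/2 + 49/2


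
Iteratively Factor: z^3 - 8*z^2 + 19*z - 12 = (z - 3)*(z^2 - 5*z + 4) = (z - 4)*(z - 3)*(z - 1)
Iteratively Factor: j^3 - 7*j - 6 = (j - 3)*(j^2 + 3*j + 2) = (j - 3)*(j + 2)*(j + 1)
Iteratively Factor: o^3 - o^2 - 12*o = (o + 3)*(o^2 - 4*o) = (o - 4)*(o + 3)*(o)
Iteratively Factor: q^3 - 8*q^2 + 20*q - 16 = (q - 2)*(q^2 - 6*q + 8) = (q - 4)*(q - 2)*(q - 2)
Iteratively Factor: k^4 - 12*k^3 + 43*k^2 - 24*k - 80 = (k - 4)*(k^3 - 8*k^2 + 11*k + 20) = (k - 5)*(k - 4)*(k^2 - 3*k - 4) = (k - 5)*(k - 4)*(k + 1)*(k - 4)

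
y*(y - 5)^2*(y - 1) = y^4 - 11*y^3 + 35*y^2 - 25*y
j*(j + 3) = j^2 + 3*j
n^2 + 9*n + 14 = (n + 2)*(n + 7)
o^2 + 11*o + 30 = (o + 5)*(o + 6)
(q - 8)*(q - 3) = q^2 - 11*q + 24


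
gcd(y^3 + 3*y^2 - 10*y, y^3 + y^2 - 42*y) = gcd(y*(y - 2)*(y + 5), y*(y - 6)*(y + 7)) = y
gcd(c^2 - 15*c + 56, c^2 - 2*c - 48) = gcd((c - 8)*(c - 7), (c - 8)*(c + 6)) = c - 8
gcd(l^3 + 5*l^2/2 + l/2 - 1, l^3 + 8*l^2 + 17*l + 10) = l^2 + 3*l + 2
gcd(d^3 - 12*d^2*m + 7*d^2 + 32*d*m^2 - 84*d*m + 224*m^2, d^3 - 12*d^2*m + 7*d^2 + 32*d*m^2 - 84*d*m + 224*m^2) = d^3 - 12*d^2*m + 7*d^2 + 32*d*m^2 - 84*d*m + 224*m^2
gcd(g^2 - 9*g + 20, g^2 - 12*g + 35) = g - 5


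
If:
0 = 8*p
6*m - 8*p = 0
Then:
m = 0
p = 0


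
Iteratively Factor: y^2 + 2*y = (y)*(y + 2)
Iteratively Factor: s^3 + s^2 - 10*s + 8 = (s - 1)*(s^2 + 2*s - 8) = (s - 1)*(s + 4)*(s - 2)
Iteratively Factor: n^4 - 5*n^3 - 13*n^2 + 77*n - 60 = (n - 3)*(n^3 - 2*n^2 - 19*n + 20) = (n - 5)*(n - 3)*(n^2 + 3*n - 4) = (n - 5)*(n - 3)*(n + 4)*(n - 1)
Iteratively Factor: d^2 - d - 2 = (d - 2)*(d + 1)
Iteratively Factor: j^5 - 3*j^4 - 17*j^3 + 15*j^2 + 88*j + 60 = (j + 2)*(j^4 - 5*j^3 - 7*j^2 + 29*j + 30) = (j - 3)*(j + 2)*(j^3 - 2*j^2 - 13*j - 10) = (j - 5)*(j - 3)*(j + 2)*(j^2 + 3*j + 2) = (j - 5)*(j - 3)*(j + 1)*(j + 2)*(j + 2)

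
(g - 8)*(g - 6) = g^2 - 14*g + 48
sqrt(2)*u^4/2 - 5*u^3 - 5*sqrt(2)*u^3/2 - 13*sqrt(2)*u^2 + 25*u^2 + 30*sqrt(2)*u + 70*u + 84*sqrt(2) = (u - 7)*(u - 6*sqrt(2))*(u + sqrt(2))*(sqrt(2)*u/2 + sqrt(2))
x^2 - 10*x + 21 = (x - 7)*(x - 3)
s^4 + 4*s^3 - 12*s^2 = s^2*(s - 2)*(s + 6)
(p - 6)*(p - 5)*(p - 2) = p^3 - 13*p^2 + 52*p - 60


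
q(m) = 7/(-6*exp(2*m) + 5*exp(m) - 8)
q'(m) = 7*(12*exp(2*m) - 5*exp(m))/(-6*exp(2*m) + 5*exp(m) - 8)^2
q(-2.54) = -0.92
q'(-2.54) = -0.04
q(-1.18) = -1.00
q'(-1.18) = -0.06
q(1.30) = -0.10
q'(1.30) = 0.20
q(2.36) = -0.01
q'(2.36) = 0.02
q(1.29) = -0.10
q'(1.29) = 0.21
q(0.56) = -0.40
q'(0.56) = 0.63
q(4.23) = -0.00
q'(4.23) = 0.00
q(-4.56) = -0.88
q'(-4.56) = -0.01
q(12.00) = 0.00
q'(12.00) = 0.00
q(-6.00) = -0.88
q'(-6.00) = 0.00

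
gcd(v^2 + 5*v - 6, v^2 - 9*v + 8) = v - 1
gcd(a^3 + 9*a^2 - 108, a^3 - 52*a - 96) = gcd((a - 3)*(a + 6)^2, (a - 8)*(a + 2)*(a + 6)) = a + 6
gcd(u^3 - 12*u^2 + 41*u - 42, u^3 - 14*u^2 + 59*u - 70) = u^2 - 9*u + 14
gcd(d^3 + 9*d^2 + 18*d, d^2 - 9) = d + 3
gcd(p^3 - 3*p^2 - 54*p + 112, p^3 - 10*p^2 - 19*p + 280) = p - 8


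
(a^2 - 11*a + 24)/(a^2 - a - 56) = (a - 3)/(a + 7)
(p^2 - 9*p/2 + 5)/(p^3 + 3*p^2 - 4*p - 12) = (p - 5/2)/(p^2 + 5*p + 6)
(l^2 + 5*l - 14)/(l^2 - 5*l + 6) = (l + 7)/(l - 3)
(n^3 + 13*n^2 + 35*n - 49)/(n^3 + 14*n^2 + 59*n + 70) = (n^2 + 6*n - 7)/(n^2 + 7*n + 10)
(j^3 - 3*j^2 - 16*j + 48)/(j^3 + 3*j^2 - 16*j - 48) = (j - 3)/(j + 3)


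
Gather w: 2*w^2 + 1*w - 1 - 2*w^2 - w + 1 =0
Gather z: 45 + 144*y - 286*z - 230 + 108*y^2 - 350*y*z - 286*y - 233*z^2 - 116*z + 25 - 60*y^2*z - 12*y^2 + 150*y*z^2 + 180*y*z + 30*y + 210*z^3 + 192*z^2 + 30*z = 96*y^2 - 112*y + 210*z^3 + z^2*(150*y - 41) + z*(-60*y^2 - 170*y - 372) - 160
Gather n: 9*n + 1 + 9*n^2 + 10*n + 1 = 9*n^2 + 19*n + 2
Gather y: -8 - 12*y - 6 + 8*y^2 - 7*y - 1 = 8*y^2 - 19*y - 15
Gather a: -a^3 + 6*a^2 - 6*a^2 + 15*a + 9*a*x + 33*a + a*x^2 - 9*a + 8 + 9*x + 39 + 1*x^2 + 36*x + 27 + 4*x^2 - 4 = -a^3 + a*(x^2 + 9*x + 39) + 5*x^2 + 45*x + 70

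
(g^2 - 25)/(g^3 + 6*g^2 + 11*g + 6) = (g^2 - 25)/(g^3 + 6*g^2 + 11*g + 6)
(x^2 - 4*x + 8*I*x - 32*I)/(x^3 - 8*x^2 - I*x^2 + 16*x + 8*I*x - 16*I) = (x + 8*I)/(x^2 - x*(4 + I) + 4*I)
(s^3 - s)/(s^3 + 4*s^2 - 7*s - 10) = s*(s - 1)/(s^2 + 3*s - 10)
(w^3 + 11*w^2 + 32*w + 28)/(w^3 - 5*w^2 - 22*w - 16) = (w^2 + 9*w + 14)/(w^2 - 7*w - 8)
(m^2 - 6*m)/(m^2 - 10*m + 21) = m*(m - 6)/(m^2 - 10*m + 21)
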